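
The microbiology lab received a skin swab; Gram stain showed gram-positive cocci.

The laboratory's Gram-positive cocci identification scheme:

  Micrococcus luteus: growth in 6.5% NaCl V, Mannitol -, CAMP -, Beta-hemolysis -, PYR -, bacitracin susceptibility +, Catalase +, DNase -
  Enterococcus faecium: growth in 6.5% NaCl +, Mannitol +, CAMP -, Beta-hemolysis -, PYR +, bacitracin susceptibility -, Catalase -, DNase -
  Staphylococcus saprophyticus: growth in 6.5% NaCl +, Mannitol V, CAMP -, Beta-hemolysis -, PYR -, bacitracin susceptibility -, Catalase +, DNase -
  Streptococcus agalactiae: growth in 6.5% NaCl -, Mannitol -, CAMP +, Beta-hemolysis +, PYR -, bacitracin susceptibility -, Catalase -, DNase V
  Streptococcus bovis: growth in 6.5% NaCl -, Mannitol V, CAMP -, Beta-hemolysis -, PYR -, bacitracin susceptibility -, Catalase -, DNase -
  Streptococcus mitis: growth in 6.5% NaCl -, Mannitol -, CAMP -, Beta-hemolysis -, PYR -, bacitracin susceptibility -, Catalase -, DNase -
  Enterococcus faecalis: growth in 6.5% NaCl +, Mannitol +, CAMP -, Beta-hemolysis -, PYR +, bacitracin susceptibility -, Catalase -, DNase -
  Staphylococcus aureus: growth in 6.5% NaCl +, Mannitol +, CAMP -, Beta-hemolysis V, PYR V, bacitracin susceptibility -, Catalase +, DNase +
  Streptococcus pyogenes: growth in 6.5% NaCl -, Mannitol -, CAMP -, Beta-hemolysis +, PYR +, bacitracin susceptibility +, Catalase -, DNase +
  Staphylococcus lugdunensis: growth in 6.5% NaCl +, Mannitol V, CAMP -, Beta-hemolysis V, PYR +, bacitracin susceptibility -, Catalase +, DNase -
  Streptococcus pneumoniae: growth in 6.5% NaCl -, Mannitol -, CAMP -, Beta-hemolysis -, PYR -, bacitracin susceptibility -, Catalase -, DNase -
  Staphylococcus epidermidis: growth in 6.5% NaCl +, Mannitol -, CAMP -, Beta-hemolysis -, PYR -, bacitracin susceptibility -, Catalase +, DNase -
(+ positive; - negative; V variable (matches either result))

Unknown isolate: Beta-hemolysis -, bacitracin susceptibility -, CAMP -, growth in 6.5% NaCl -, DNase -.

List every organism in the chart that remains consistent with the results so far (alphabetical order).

CAMP -: excludes Streptococcus agalactiae — 11 left.
DNase -: excludes Staphylococcus aureus, Streptococcus pyogenes — 9 left.
Beta-hemolysis -: all 9 remaining candidates are consistent.
bacitracin susceptibility -: excludes Micrococcus luteus — 8 left.
growth in 6.5% NaCl -: excludes 5 organisms — 3 left.

Streptococcus bovis, Streptococcus mitis, Streptococcus pneumoniae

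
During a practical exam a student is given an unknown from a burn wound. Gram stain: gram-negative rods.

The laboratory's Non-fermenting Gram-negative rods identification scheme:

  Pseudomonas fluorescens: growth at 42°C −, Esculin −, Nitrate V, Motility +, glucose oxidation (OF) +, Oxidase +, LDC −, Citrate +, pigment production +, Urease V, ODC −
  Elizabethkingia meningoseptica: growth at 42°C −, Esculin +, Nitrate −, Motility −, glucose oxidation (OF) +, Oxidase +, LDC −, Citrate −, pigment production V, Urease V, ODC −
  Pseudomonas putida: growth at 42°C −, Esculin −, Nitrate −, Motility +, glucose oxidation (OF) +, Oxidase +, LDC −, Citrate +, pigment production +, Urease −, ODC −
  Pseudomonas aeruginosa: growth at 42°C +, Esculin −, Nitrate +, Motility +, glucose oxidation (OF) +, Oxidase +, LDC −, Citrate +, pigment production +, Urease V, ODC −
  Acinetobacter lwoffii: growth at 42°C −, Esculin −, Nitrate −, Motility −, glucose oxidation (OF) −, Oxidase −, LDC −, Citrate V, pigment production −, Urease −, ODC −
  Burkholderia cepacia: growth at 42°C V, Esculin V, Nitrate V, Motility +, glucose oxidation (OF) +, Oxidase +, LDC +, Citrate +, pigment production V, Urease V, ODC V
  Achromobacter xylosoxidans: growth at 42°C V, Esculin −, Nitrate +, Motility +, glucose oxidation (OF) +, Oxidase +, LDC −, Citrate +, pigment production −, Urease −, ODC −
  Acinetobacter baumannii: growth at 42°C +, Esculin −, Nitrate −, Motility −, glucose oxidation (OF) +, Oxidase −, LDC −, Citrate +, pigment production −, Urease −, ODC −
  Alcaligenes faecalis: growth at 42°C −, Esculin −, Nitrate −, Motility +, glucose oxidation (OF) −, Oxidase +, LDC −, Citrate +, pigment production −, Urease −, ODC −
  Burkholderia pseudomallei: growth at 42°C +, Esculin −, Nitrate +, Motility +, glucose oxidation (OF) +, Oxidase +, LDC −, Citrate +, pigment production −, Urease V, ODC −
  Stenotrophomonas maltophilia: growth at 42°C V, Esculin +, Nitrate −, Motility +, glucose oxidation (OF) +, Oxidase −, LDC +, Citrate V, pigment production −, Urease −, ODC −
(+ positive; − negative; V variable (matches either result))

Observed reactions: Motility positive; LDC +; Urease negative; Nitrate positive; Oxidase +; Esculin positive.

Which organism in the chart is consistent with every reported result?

Burkholderia cepacia

Urease −: all 11 remaining candidates are consistent.
Nitrate +: excludes 6 organisms — 5 left.
Esculin +: excludes Pseudomonas fluorescens, Pseudomonas aeruginosa, Achromobacter xylosoxidans, Burkholderia pseudomallei — 1 left.
LDC +: the one remaining candidate is consistent.
Motility +: the one remaining candidate is consistent.
Oxidase +: the one remaining candidate is consistent.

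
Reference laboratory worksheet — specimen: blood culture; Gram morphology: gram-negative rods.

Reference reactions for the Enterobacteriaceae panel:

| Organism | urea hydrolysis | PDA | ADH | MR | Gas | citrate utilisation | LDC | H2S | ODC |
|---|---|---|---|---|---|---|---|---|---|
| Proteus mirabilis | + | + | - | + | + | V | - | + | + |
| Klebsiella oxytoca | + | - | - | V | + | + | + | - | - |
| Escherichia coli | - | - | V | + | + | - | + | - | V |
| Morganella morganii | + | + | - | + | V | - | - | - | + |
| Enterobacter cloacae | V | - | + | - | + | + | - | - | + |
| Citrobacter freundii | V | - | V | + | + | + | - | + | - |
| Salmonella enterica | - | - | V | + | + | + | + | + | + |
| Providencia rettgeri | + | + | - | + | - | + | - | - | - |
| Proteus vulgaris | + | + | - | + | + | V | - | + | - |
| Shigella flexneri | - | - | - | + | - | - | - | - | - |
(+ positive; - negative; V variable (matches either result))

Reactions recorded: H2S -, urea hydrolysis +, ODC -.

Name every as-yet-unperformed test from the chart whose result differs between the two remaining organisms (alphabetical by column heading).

H2S -: excludes Proteus mirabilis, Citrobacter freundii, Salmonella enterica, Proteus vulgaris — 6 left.
ODC -: excludes Morganella morganii, Enterobacter cloacae — 4 left.
urea hydrolysis +: excludes Escherichia coli, Shigella flexneri — 2 left.
Two candidates remain: Klebsiella oxytoca and Providencia rettgeri.
  PDA: Klebsiella oxytoca -, Providencia rettgeri + — discriminates.
  ADH: - vs - — same for both, does not separate.
  MR: V vs + — variable for at least one, does not separate.
  Gas: Klebsiella oxytoca +, Providencia rettgeri - — discriminates.
  citrate utilisation: + vs + — same for both, does not separate.
  LDC: Klebsiella oxytoca +, Providencia rettgeri - — discriminates.

Gas, LDC, PDA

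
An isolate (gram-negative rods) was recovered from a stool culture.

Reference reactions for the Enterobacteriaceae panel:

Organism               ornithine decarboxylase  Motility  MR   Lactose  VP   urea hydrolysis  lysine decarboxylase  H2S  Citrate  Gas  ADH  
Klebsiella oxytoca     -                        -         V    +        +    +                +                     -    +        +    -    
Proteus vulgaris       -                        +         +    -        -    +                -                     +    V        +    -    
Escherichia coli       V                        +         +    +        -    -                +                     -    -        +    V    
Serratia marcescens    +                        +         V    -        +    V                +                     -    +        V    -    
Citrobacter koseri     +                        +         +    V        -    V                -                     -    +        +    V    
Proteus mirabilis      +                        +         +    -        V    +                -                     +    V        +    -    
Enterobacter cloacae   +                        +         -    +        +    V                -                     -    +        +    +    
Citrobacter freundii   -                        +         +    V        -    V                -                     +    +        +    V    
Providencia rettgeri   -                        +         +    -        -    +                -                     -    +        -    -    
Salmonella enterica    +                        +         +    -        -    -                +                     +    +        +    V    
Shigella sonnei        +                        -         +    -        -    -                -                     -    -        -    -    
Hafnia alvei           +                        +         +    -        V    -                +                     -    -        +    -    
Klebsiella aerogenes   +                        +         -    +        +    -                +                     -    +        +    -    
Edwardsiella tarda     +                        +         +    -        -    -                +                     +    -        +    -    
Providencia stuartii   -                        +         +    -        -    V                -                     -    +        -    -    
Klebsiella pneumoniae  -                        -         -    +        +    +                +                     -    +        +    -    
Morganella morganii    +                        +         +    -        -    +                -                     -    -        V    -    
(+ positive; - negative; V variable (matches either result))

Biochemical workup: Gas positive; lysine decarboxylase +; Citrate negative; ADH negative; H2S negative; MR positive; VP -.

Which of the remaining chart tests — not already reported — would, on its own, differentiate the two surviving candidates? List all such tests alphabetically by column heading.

Lactose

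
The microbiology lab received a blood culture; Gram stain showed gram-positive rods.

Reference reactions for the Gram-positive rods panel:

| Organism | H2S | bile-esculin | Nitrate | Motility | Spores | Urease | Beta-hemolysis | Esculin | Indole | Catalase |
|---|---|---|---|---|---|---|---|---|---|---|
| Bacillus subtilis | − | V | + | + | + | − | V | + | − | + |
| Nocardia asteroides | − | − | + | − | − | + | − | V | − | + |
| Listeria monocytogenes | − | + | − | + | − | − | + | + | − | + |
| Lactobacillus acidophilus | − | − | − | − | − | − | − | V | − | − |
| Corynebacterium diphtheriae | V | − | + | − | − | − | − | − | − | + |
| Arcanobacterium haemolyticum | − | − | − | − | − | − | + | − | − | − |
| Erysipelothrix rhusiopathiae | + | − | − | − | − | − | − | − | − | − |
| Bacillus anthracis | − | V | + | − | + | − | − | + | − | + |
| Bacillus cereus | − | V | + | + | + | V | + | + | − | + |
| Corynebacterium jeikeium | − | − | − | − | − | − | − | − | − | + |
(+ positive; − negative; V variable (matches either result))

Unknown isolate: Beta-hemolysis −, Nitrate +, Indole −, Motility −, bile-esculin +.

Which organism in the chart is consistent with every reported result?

Bacillus anthracis

Indole −: all 10 remaining candidates are consistent.
Nitrate +: excludes 5 organisms — 5 left.
bile-esculin +: excludes Nocardia asteroides, Corynebacterium diphtheriae — 3 left.
Motility −: excludes Bacillus subtilis, Bacillus cereus — 1 left.
Beta-hemolysis −: the one remaining candidate is consistent.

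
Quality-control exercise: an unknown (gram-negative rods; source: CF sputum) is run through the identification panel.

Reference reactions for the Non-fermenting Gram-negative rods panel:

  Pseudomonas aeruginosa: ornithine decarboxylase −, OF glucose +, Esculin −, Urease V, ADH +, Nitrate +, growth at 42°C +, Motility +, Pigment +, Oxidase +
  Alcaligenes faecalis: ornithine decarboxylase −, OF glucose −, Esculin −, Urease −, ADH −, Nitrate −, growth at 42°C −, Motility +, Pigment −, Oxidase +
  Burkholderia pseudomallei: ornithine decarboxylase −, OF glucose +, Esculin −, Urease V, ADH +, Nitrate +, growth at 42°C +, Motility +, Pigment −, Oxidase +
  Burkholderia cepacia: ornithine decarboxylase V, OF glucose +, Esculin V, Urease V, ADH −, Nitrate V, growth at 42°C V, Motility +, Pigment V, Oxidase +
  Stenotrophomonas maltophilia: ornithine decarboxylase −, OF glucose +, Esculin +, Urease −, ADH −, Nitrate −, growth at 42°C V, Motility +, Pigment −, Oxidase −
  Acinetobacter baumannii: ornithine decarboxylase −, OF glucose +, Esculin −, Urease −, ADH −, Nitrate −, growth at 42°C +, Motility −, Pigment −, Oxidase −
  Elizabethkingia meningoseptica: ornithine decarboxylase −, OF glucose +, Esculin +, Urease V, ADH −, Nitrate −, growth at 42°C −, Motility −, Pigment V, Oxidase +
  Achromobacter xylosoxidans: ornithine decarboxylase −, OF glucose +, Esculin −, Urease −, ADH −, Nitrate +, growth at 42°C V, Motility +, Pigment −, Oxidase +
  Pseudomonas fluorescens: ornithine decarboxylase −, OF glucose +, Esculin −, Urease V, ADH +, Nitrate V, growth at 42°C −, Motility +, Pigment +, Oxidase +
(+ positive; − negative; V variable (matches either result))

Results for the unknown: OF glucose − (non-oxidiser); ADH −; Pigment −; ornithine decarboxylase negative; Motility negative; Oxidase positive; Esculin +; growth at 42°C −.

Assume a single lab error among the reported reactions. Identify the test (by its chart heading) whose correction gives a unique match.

As reported, no row in the chart matches all 8 reactions.
Reversing Pigment → still no organism matches.
Reversing Oxidase → still no organism matches.
Reversing growth at 42°C → still no organism matches.
Reversing ADH → still no organism matches.
Reversing ornithine decarboxylase → still no organism matches.
Reversing Esculin → still no organism matches.
Reversing OF glucose (to +) → unique match: Elizabethkingia meningoseptica.
Reversing Motility → still no organism matches.

OF glucose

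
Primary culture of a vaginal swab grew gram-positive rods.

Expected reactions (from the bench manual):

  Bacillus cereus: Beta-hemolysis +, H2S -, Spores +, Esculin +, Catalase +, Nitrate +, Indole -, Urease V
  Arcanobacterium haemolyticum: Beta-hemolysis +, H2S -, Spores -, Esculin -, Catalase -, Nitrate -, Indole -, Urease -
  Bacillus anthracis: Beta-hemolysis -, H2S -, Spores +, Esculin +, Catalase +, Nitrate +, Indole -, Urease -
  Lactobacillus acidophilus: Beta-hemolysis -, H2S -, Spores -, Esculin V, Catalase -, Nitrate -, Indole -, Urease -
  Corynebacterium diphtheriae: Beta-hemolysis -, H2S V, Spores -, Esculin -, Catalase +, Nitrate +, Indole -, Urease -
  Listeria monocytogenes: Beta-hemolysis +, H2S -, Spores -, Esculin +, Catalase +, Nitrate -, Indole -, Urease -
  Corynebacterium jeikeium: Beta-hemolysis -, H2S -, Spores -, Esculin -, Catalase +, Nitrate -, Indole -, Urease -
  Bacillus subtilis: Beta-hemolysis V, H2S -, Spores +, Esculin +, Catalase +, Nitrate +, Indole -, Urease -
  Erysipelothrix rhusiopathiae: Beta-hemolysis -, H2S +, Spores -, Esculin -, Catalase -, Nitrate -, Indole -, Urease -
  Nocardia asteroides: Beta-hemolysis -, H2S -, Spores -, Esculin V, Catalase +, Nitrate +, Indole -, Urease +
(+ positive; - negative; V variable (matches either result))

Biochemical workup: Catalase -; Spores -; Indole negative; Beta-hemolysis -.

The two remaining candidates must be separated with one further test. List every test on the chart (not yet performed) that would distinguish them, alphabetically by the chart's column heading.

H2S

Indole -: all 10 remaining candidates are consistent.
Spores -: excludes Bacillus cereus, Bacillus anthracis, Bacillus subtilis — 7 left.
Catalase -: excludes Corynebacterium diphtheriae, Listeria monocytogenes, Corynebacterium jeikeium, Nocardia asteroides — 3 left.
Beta-hemolysis -: excludes Arcanobacterium haemolyticum — 2 left.
Two candidates remain: Erysipelothrix rhusiopathiae and Lactobacillus acidophilus.
  H2S: Erysipelothrix rhusiopathiae +, Lactobacillus acidophilus - — discriminates.
  Esculin: - vs V — variable for at least one, does not separate.
  Nitrate: - vs - — same for both, does not separate.
  Urease: - vs - — same for both, does not separate.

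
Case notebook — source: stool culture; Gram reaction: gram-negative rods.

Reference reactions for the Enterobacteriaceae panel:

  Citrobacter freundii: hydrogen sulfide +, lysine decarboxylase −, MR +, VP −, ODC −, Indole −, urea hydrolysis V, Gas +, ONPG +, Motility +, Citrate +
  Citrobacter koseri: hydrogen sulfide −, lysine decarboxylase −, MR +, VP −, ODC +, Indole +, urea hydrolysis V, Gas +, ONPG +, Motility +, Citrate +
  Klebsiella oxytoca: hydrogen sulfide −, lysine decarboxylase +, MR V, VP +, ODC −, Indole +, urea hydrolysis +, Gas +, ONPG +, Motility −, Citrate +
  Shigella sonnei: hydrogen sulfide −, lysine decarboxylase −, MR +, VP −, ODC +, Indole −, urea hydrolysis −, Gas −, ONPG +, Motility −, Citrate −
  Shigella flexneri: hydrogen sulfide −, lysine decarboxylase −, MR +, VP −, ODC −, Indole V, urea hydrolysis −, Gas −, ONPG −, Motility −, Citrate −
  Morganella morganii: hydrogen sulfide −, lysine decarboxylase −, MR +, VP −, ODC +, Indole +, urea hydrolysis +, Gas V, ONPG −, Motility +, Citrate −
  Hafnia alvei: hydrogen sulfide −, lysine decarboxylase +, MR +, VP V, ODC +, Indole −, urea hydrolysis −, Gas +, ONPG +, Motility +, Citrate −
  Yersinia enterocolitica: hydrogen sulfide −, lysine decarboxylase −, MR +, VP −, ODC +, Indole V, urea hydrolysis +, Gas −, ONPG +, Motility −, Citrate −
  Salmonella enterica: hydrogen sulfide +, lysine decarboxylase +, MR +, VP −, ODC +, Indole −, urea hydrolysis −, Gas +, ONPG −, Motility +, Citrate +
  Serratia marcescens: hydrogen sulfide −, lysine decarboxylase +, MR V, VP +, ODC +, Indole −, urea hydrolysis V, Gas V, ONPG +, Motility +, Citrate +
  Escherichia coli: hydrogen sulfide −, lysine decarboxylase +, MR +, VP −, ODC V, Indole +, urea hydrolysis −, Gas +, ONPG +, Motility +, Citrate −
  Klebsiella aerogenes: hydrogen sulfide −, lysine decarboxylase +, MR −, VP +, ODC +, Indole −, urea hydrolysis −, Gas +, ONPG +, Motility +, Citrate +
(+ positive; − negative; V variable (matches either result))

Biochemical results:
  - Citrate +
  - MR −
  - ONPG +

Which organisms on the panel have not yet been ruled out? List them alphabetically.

Klebsiella aerogenes, Klebsiella oxytoca, Serratia marcescens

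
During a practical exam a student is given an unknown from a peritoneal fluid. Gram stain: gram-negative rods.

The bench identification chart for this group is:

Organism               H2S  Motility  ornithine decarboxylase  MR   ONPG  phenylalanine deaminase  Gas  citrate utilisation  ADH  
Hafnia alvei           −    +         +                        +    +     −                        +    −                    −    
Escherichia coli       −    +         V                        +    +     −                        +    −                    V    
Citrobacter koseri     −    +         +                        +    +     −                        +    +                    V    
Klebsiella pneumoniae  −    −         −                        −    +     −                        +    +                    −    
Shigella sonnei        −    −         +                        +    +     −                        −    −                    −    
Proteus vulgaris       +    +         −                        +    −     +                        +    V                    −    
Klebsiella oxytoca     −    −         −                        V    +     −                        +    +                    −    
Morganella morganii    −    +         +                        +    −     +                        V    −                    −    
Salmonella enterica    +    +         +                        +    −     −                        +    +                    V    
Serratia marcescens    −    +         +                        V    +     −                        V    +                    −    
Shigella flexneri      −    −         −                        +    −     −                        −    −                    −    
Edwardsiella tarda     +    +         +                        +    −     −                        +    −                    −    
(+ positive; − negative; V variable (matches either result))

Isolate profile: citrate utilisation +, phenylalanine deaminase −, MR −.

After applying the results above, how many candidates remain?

3

phenylalanine deaminase −: excludes Proteus vulgaris, Morganella morganii — 10 left.
MR −: excludes 7 organisms — 3 left.
citrate utilisation +: all 3 remaining candidates are consistent.
Still consistent: Klebsiella oxytoca, Klebsiella pneumoniae, Serratia marcescens.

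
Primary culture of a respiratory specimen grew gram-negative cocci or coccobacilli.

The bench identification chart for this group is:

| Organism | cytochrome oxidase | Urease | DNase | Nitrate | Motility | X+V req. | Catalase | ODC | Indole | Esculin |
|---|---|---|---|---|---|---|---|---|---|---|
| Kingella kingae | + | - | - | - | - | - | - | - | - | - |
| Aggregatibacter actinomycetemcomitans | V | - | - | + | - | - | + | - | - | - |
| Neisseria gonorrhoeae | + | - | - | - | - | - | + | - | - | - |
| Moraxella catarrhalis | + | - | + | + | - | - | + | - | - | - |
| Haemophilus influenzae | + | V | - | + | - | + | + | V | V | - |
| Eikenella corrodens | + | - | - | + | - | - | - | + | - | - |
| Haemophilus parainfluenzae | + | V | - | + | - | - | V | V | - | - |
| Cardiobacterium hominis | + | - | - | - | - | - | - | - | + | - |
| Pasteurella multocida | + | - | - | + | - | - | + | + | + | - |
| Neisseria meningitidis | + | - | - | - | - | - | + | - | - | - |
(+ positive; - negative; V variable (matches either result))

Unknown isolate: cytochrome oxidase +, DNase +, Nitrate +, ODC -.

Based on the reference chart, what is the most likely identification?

Moraxella catarrhalis

ODC -: excludes Eikenella corrodens, Pasteurella multocida — 8 left.
Nitrate +: excludes Kingella kingae, Neisseria gonorrhoeae, Cardiobacterium hominis, Neisseria meningitidis — 4 left.
cytochrome oxidase +: all 4 remaining candidates are consistent.
DNase +: excludes Aggregatibacter actinomycetemcomitans, Haemophilus influenzae, Haemophilus parainfluenzae — 1 left.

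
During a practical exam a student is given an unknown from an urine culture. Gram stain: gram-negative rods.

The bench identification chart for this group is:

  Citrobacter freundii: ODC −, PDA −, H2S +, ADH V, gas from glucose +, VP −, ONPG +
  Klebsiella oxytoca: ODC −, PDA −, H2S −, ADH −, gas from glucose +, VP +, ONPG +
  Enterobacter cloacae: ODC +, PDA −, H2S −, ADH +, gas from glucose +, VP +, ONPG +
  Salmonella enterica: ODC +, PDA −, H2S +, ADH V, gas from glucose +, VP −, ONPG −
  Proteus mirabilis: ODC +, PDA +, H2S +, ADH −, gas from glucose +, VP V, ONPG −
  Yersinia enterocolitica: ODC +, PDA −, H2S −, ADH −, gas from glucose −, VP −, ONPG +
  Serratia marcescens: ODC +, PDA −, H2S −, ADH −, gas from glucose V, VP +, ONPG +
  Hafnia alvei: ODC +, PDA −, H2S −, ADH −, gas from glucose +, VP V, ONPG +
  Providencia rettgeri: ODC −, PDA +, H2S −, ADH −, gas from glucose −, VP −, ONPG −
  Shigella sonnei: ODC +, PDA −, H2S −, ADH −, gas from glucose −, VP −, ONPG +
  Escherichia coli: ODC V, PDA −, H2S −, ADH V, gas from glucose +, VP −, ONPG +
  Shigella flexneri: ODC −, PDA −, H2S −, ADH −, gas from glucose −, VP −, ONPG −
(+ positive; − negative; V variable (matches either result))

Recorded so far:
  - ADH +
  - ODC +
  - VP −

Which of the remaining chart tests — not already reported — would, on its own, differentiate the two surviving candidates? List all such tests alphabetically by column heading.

ODC +: excludes Citrobacter freundii, Klebsiella oxytoca, Providencia rettgeri, Shigella flexneri — 8 left.
ADH +: excludes 5 organisms — 3 left.
VP −: excludes Enterobacter cloacae — 2 left.
Two candidates remain: Escherichia coli and Salmonella enterica.
  PDA: − vs − — same for both, does not separate.
  H2S: Escherichia coli −, Salmonella enterica + — discriminates.
  gas from glucose: + vs + — same for both, does not separate.
  ONPG: Escherichia coli +, Salmonella enterica − — discriminates.

H2S, ONPG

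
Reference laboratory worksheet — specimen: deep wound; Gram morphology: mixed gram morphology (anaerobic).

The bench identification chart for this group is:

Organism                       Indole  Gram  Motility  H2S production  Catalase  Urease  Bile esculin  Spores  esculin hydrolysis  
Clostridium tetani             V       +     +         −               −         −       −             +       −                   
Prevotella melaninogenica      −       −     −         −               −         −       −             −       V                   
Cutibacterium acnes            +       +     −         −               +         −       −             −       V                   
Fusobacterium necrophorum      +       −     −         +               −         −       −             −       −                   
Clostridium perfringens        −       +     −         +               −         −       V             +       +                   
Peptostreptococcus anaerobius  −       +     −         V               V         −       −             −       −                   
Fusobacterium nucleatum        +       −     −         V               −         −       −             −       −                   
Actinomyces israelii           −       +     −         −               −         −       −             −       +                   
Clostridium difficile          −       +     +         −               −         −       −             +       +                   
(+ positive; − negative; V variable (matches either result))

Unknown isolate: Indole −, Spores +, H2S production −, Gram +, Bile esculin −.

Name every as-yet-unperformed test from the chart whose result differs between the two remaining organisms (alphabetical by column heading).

Bile esculin −: all 9 remaining candidates are consistent.
Indole −: excludes Cutibacterium acnes, Fusobacterium necrophorum, Fusobacterium nucleatum — 6 left.
Spores +: excludes Prevotella melaninogenica, Peptostreptococcus anaerobius, Actinomyces israelii — 3 left.
Gram +: all 3 remaining candidates are consistent.
H2S production −: excludes Clostridium perfringens — 2 left.
Two candidates remain: Clostridium difficile and Clostridium tetani.
  Motility: + vs + — same for both, does not separate.
  Catalase: − vs − — same for both, does not separate.
  Urease: − vs − — same for both, does not separate.
  esculin hydrolysis: Clostridium difficile +, Clostridium tetani − — discriminates.

esculin hydrolysis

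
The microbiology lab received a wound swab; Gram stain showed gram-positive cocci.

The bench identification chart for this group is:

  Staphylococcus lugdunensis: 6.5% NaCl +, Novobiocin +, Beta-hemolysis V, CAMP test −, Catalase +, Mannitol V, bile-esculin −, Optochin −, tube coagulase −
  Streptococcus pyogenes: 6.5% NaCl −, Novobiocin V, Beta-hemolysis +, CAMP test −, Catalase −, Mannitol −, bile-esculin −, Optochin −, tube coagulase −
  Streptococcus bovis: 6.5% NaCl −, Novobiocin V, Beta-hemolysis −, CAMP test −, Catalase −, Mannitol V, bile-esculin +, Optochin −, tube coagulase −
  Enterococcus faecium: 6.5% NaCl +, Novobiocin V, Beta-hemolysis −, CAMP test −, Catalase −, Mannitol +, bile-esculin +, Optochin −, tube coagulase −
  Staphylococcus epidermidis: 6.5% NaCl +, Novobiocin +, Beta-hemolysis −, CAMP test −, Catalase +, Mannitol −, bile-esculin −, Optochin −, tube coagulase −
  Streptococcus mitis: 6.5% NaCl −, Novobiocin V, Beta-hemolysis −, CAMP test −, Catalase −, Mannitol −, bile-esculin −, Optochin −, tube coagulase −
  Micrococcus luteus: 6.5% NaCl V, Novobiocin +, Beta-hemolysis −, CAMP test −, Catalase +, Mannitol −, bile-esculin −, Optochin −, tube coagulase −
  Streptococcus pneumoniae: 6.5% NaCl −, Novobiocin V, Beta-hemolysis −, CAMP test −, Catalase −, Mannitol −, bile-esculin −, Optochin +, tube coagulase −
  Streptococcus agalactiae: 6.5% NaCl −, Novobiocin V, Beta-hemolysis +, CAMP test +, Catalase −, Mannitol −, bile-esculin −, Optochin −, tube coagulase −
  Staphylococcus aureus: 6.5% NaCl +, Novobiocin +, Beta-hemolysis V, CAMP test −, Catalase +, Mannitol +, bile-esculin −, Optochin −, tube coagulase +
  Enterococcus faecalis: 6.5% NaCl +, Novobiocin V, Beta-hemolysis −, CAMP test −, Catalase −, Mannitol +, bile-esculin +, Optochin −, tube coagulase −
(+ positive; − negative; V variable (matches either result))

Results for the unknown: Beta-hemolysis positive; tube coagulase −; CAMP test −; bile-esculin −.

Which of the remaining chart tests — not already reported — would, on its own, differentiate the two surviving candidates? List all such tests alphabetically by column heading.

bile-esculin −: excludes Streptococcus bovis, Enterococcus faecium, Enterococcus faecalis — 8 left.
Beta-hemolysis +: excludes Staphylococcus epidermidis, Streptococcus mitis, Micrococcus luteus, Streptococcus pneumoniae — 4 left.
CAMP test −: excludes Streptococcus agalactiae — 3 left.
tube coagulase −: excludes Staphylococcus aureus — 2 left.
Two candidates remain: Staphylococcus lugdunensis and Streptococcus pyogenes.
  6.5% NaCl: Staphylococcus lugdunensis +, Streptococcus pyogenes − — discriminates.
  Novobiocin: + vs V — variable for at least one, does not separate.
  Catalase: Staphylococcus lugdunensis +, Streptococcus pyogenes − — discriminates.
  Mannitol: V vs − — variable for at least one, does not separate.
  Optochin: − vs − — same for both, does not separate.

6.5% NaCl, Catalase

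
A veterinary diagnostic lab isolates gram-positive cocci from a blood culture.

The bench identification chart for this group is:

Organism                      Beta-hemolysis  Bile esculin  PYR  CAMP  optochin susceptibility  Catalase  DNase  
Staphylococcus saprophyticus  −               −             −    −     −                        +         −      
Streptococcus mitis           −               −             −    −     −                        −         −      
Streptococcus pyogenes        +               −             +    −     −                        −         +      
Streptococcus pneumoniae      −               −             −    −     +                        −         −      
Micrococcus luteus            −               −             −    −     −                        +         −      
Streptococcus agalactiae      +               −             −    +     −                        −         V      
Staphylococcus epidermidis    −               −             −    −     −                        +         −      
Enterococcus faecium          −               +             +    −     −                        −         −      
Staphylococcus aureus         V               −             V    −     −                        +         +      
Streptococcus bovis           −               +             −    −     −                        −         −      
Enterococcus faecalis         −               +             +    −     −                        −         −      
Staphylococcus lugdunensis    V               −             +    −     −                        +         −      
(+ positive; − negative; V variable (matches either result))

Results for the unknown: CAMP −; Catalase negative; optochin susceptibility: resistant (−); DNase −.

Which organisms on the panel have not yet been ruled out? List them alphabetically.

DNase −: excludes Streptococcus pyogenes, Staphylococcus aureus — 10 left.
optochin susceptibility −: excludes Streptococcus pneumoniae — 9 left.
CAMP −: excludes Streptococcus agalactiae — 8 left.
Catalase −: excludes Staphylococcus saprophyticus, Micrococcus luteus, Staphylococcus epidermidis, Staphylococcus lugdunensis — 4 left.

Enterococcus faecalis, Enterococcus faecium, Streptococcus bovis, Streptococcus mitis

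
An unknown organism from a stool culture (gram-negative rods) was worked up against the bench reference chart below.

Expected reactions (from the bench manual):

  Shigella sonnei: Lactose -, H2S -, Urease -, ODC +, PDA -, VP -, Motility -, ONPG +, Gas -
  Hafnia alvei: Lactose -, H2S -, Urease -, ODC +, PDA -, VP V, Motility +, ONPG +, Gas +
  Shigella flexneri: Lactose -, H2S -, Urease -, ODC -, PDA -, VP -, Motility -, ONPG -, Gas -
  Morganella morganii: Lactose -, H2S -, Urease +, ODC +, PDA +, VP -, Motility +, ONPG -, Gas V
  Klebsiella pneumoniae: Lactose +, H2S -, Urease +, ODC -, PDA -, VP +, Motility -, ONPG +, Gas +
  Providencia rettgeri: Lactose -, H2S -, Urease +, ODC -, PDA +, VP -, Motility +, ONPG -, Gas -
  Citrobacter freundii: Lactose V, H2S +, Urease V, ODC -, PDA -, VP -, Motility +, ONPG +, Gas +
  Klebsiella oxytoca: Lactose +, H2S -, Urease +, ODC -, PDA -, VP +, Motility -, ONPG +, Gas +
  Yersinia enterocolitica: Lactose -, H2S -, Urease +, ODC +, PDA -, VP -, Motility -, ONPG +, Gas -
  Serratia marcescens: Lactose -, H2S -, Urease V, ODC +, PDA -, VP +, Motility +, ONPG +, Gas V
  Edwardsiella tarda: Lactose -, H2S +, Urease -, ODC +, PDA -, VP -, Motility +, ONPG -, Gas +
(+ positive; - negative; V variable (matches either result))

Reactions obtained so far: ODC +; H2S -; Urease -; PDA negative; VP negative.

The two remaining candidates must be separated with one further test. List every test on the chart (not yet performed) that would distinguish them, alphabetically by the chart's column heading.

Gas, Motility

Urease -: excludes 5 organisms — 6 left.
PDA -: all 6 remaining candidates are consistent.
ODC +: excludes Shigella flexneri, Citrobacter freundii — 4 left.
H2S -: excludes Edwardsiella tarda — 3 left.
VP -: excludes Serratia marcescens — 2 left.
Two candidates remain: Hafnia alvei and Shigella sonnei.
  Lactose: - vs - — same for both, does not separate.
  Motility: Hafnia alvei +, Shigella sonnei - — discriminates.
  ONPG: + vs + — same for both, does not separate.
  Gas: Hafnia alvei +, Shigella sonnei - — discriminates.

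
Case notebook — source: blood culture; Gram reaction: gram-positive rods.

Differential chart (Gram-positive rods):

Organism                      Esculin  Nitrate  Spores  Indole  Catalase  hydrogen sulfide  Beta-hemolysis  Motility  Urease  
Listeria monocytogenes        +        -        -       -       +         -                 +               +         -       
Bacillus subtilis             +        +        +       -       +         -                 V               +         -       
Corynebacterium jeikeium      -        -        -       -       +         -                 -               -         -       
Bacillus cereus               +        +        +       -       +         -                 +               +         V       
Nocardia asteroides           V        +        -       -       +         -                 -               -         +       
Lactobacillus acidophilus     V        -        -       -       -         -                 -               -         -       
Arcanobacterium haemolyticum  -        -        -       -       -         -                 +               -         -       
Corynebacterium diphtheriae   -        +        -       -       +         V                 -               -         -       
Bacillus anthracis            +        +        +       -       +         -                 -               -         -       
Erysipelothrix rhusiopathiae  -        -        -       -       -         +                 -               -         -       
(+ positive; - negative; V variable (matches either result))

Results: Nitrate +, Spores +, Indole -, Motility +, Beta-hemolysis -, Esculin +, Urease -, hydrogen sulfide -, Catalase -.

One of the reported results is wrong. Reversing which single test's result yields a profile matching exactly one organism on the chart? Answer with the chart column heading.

Catalase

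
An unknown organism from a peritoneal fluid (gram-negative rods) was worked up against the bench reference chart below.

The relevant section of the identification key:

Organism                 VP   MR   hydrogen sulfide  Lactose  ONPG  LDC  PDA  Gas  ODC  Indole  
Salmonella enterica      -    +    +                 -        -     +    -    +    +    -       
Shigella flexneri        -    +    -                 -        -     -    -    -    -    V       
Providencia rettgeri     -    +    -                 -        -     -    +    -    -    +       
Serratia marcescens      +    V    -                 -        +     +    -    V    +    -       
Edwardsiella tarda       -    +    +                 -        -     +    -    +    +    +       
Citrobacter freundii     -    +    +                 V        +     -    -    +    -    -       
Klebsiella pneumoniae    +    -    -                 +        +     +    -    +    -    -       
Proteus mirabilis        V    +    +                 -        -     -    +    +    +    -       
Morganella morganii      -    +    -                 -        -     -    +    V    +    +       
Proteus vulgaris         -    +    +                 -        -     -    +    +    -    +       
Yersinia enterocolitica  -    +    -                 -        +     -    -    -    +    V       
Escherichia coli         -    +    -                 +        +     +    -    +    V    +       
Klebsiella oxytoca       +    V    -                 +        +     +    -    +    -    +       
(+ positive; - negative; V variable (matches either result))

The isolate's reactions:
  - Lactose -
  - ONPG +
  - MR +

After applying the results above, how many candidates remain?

Lactose -: excludes Klebsiella pneumoniae, Escherichia coli, Klebsiella oxytoca — 10 left.
ONPG +: excludes 7 organisms — 3 left.
MR +: all 3 remaining candidates are consistent.
Still consistent: Citrobacter freundii, Serratia marcescens, Yersinia enterocolitica.

3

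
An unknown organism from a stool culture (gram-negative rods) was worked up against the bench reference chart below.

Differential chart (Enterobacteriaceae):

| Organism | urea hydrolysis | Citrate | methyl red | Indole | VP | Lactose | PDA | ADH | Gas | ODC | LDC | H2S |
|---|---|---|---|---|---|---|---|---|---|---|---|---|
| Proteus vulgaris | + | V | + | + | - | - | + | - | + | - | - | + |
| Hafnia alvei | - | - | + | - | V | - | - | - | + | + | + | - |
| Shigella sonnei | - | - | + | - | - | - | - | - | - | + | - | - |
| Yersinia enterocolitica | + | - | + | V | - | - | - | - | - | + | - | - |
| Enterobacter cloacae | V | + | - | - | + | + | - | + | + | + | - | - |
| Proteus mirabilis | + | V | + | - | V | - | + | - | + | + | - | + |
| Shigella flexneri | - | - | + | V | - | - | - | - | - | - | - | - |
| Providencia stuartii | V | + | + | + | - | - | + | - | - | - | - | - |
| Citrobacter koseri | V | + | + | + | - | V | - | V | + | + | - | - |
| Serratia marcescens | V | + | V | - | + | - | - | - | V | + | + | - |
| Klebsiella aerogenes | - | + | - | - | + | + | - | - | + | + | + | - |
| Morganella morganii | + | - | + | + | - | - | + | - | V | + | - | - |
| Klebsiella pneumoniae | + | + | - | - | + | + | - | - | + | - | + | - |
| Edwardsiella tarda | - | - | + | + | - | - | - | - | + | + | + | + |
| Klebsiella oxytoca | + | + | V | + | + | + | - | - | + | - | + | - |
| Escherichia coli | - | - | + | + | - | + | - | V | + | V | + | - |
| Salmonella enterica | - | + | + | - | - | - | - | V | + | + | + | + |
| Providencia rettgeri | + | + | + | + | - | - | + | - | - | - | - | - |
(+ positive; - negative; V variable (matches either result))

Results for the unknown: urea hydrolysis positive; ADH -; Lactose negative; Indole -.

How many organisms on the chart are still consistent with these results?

urea hydrolysis +: excludes 7 organisms — 11 left.
Lactose -: excludes Enterobacter cloacae, Klebsiella pneumoniae, Klebsiella oxytoca — 8 left.
ADH -: all 8 remaining candidates are consistent.
Indole -: excludes 5 organisms — 3 left.
Still consistent: Proteus mirabilis, Serratia marcescens, Yersinia enterocolitica.

3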